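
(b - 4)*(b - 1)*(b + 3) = b^3 - 2*b^2 - 11*b + 12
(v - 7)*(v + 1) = v^2 - 6*v - 7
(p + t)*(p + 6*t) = p^2 + 7*p*t + 6*t^2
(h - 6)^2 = h^2 - 12*h + 36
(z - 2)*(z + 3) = z^2 + z - 6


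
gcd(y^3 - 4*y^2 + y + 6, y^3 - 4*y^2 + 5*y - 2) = y - 2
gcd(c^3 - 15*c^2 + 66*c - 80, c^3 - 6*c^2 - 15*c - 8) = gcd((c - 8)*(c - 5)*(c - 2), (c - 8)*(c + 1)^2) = c - 8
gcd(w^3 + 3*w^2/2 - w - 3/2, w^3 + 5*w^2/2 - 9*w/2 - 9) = w + 3/2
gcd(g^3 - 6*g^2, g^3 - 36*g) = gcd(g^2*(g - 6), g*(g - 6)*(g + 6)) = g^2 - 6*g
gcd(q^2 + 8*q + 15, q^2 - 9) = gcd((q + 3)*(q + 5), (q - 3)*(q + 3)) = q + 3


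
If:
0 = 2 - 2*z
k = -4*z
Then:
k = -4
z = 1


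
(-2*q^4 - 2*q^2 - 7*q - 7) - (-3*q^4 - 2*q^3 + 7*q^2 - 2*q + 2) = q^4 + 2*q^3 - 9*q^2 - 5*q - 9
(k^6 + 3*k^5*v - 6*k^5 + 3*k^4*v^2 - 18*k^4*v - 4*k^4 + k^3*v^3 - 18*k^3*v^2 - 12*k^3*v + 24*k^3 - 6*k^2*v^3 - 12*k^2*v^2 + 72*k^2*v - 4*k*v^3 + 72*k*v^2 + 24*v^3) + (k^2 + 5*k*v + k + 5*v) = k^6 + 3*k^5*v - 6*k^5 + 3*k^4*v^2 - 18*k^4*v - 4*k^4 + k^3*v^3 - 18*k^3*v^2 - 12*k^3*v + 24*k^3 - 6*k^2*v^3 - 12*k^2*v^2 + 72*k^2*v + k^2 - 4*k*v^3 + 72*k*v^2 + 5*k*v + k + 24*v^3 + 5*v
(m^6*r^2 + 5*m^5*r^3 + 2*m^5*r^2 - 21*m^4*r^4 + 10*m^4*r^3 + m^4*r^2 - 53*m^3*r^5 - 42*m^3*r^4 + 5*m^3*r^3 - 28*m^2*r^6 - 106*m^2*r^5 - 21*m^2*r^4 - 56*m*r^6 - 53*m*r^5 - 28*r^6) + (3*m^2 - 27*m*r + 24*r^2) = m^6*r^2 + 5*m^5*r^3 + 2*m^5*r^2 - 21*m^4*r^4 + 10*m^4*r^3 + m^4*r^2 - 53*m^3*r^5 - 42*m^3*r^4 + 5*m^3*r^3 - 28*m^2*r^6 - 106*m^2*r^5 - 21*m^2*r^4 + 3*m^2 - 56*m*r^6 - 53*m*r^5 - 27*m*r - 28*r^6 + 24*r^2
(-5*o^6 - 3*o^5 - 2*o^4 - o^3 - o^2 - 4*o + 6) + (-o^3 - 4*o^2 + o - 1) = -5*o^6 - 3*o^5 - 2*o^4 - 2*o^3 - 5*o^2 - 3*o + 5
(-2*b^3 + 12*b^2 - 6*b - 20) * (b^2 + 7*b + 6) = -2*b^5 - 2*b^4 + 66*b^3 + 10*b^2 - 176*b - 120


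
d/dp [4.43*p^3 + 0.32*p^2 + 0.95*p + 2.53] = 13.29*p^2 + 0.64*p + 0.95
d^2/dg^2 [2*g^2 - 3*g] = 4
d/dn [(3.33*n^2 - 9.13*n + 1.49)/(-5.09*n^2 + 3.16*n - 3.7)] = (-35.9489*n^2 - 9.4738*n + 29.0726)/(25.9081*n^4 - 32.1688*n^3 + 47.6516*n^2 - 23.384*n + 13.69)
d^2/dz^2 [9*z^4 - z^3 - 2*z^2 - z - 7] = 108*z^2 - 6*z - 4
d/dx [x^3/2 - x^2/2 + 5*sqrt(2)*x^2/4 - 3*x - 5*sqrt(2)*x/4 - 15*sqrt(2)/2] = 3*x^2/2 - x + 5*sqrt(2)*x/2 - 3 - 5*sqrt(2)/4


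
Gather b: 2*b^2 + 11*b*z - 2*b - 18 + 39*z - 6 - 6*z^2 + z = 2*b^2 + b*(11*z - 2) - 6*z^2 + 40*z - 24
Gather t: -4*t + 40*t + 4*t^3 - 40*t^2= 4*t^3 - 40*t^2 + 36*t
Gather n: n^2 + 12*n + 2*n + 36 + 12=n^2 + 14*n + 48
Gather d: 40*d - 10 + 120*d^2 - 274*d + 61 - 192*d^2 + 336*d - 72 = -72*d^2 + 102*d - 21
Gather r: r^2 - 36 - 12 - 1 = r^2 - 49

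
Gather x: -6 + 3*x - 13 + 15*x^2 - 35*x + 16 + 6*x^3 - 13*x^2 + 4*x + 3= 6*x^3 + 2*x^2 - 28*x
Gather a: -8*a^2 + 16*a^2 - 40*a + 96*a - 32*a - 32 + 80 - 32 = 8*a^2 + 24*a + 16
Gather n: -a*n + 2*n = n*(2 - a)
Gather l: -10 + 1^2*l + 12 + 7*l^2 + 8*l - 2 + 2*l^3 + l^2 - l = 2*l^3 + 8*l^2 + 8*l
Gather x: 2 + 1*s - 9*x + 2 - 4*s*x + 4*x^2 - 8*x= s + 4*x^2 + x*(-4*s - 17) + 4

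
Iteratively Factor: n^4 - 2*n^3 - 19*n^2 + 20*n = (n - 1)*(n^3 - n^2 - 20*n) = (n - 1)*(n + 4)*(n^2 - 5*n) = n*(n - 1)*(n + 4)*(n - 5)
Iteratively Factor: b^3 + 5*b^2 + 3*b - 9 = (b - 1)*(b^2 + 6*b + 9) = (b - 1)*(b + 3)*(b + 3)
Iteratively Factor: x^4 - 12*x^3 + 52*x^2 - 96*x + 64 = (x - 4)*(x^3 - 8*x^2 + 20*x - 16) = (x - 4)*(x - 2)*(x^2 - 6*x + 8) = (x - 4)^2*(x - 2)*(x - 2)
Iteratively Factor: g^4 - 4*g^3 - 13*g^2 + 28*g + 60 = (g + 2)*(g^3 - 6*g^2 - g + 30) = (g - 5)*(g + 2)*(g^2 - g - 6) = (g - 5)*(g - 3)*(g + 2)*(g + 2)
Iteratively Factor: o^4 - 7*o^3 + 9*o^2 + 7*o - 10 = (o - 5)*(o^3 - 2*o^2 - o + 2) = (o - 5)*(o - 1)*(o^2 - o - 2) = (o - 5)*(o - 1)*(o + 1)*(o - 2)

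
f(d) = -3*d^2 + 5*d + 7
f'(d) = 5 - 6*d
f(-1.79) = -11.56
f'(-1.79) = 15.74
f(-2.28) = -20.00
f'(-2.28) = 18.68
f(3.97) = -20.43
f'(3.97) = -18.82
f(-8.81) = -269.90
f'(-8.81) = 57.86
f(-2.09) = -16.55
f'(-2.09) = 17.54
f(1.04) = 8.96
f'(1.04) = -1.24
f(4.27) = -26.35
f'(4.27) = -20.62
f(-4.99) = -92.65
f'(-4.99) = 34.94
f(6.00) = -71.00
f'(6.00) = -31.00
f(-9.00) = -281.00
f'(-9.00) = 59.00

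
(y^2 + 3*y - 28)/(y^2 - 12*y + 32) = (y + 7)/(y - 8)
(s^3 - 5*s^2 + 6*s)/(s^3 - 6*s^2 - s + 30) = s*(s - 2)/(s^2 - 3*s - 10)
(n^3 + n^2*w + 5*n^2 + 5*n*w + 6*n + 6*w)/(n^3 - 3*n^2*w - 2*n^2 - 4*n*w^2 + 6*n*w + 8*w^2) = (-n^2 - 5*n - 6)/(-n^2 + 4*n*w + 2*n - 8*w)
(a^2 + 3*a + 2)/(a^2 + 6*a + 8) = (a + 1)/(a + 4)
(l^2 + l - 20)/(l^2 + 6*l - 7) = (l^2 + l - 20)/(l^2 + 6*l - 7)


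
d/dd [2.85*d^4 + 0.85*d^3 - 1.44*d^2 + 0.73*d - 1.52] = 11.4*d^3 + 2.55*d^2 - 2.88*d + 0.73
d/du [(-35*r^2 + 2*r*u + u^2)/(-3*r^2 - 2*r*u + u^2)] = 4*r*(-19*r^2 + 16*r*u - u^2)/(9*r^4 + 12*r^3*u - 2*r^2*u^2 - 4*r*u^3 + u^4)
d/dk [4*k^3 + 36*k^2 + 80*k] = 12*k^2 + 72*k + 80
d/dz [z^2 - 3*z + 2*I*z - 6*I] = 2*z - 3 + 2*I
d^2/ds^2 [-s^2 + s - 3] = -2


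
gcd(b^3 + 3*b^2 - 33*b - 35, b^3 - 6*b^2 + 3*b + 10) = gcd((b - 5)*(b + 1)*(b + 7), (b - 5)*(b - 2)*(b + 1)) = b^2 - 4*b - 5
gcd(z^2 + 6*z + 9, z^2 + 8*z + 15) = z + 3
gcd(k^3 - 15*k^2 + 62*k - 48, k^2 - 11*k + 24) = k - 8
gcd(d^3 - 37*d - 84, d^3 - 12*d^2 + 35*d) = d - 7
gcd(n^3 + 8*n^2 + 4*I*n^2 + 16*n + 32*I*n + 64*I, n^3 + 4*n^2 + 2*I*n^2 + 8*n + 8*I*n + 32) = n^2 + n*(4 + 4*I) + 16*I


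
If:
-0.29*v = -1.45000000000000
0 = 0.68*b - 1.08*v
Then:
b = 7.94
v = 5.00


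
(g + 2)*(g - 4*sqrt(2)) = g^2 - 4*sqrt(2)*g + 2*g - 8*sqrt(2)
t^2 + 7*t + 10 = (t + 2)*(t + 5)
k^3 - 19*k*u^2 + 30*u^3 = (k - 3*u)*(k - 2*u)*(k + 5*u)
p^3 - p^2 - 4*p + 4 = (p - 2)*(p - 1)*(p + 2)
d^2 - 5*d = d*(d - 5)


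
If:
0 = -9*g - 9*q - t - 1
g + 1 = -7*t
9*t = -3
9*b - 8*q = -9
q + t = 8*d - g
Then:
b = -547/243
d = -11/216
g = 4/3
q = -38/27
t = -1/3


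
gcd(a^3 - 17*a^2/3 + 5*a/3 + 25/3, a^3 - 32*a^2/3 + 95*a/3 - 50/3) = a - 5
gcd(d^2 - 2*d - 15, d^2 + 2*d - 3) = d + 3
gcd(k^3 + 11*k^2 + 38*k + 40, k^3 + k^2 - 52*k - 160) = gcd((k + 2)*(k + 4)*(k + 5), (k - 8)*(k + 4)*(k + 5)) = k^2 + 9*k + 20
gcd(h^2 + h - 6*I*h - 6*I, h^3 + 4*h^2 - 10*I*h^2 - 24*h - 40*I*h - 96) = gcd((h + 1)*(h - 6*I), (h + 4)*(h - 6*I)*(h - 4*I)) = h - 6*I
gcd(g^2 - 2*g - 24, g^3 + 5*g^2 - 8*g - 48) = g + 4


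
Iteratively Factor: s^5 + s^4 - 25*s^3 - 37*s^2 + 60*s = (s)*(s^4 + s^3 - 25*s^2 - 37*s + 60) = s*(s - 1)*(s^3 + 2*s^2 - 23*s - 60) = s*(s - 5)*(s - 1)*(s^2 + 7*s + 12) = s*(s - 5)*(s - 1)*(s + 3)*(s + 4)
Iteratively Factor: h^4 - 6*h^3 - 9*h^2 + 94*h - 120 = (h + 4)*(h^3 - 10*h^2 + 31*h - 30) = (h - 2)*(h + 4)*(h^2 - 8*h + 15) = (h - 3)*(h - 2)*(h + 4)*(h - 5)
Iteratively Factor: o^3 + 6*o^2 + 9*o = (o + 3)*(o^2 + 3*o) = o*(o + 3)*(o + 3)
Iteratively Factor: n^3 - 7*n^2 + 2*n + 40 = (n - 4)*(n^2 - 3*n - 10) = (n - 5)*(n - 4)*(n + 2)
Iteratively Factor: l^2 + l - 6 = (l - 2)*(l + 3)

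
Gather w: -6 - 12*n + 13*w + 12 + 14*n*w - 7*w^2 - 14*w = -12*n - 7*w^2 + w*(14*n - 1) + 6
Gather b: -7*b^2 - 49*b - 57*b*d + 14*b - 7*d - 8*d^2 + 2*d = -7*b^2 + b*(-57*d - 35) - 8*d^2 - 5*d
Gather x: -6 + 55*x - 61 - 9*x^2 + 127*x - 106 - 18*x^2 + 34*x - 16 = -27*x^2 + 216*x - 189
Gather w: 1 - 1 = 0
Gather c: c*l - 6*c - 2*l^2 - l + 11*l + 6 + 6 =c*(l - 6) - 2*l^2 + 10*l + 12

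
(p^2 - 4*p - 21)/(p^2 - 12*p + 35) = (p + 3)/(p - 5)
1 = 1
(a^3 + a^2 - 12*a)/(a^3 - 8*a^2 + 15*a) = (a + 4)/(a - 5)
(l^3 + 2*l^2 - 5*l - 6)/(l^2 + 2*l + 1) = (l^2 + l - 6)/(l + 1)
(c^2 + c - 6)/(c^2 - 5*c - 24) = (c - 2)/(c - 8)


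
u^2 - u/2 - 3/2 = (u - 3/2)*(u + 1)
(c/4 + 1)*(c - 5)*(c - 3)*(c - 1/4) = c^4/4 - 17*c^3/16 - 4*c^2 + 257*c/16 - 15/4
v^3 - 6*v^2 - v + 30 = (v - 5)*(v - 3)*(v + 2)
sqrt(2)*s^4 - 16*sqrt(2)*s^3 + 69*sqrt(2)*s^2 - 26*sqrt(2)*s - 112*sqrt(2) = (s - 8)*(s - 7)*(s - 2)*(sqrt(2)*s + sqrt(2))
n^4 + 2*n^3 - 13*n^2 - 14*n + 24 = (n - 3)*(n - 1)*(n + 2)*(n + 4)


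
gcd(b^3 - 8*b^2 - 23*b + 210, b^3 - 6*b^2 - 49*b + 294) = b^2 - 13*b + 42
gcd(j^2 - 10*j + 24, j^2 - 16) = j - 4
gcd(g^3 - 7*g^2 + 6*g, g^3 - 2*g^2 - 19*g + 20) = g - 1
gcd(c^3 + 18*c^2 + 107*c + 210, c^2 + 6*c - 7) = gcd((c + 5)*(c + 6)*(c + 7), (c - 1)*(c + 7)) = c + 7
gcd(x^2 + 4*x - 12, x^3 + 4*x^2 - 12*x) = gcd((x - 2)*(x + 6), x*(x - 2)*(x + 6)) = x^2 + 4*x - 12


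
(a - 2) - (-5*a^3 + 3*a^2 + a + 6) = 5*a^3 - 3*a^2 - 8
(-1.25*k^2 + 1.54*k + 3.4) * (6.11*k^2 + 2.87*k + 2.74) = -7.6375*k^4 + 5.8219*k^3 + 21.7688*k^2 + 13.9776*k + 9.316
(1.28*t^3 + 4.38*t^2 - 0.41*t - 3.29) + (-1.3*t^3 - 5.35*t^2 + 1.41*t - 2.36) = -0.02*t^3 - 0.97*t^2 + 1.0*t - 5.65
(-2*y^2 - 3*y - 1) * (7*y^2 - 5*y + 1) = -14*y^4 - 11*y^3 + 6*y^2 + 2*y - 1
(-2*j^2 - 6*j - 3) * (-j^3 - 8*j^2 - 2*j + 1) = 2*j^5 + 22*j^4 + 55*j^3 + 34*j^2 - 3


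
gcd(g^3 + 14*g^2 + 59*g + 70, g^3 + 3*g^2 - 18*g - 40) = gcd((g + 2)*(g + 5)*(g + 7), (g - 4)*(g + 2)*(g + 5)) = g^2 + 7*g + 10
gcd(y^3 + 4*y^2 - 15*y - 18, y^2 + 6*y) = y + 6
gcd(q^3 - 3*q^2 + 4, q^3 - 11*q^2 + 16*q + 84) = 1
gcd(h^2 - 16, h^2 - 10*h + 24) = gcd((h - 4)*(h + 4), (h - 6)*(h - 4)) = h - 4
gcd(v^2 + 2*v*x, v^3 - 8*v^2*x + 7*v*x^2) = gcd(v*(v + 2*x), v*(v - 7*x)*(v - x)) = v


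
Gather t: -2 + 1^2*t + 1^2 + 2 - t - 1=0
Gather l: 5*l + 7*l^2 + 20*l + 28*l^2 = 35*l^2 + 25*l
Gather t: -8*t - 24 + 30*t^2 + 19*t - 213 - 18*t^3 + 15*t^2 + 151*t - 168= -18*t^3 + 45*t^2 + 162*t - 405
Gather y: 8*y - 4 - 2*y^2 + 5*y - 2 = -2*y^2 + 13*y - 6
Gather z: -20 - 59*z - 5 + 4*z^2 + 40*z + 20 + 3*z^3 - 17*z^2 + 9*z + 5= 3*z^3 - 13*z^2 - 10*z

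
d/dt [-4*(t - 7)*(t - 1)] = 32 - 8*t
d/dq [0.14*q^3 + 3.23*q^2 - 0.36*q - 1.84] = 0.42*q^2 + 6.46*q - 0.36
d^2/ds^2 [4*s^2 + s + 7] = 8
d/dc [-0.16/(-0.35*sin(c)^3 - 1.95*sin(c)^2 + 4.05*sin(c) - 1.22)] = (-0.168*sin(c)^2 - 0.624*sin(c) + 0.648)*cos(c)/(0.35*sin(c)^3 + 1.95*sin(c)^2 - 4.05*sin(c) + 1.22)^2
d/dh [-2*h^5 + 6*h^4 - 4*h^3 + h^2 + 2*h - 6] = -10*h^4 + 24*h^3 - 12*h^2 + 2*h + 2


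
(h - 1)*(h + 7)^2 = h^3 + 13*h^2 + 35*h - 49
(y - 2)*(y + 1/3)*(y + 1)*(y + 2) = y^4 + 4*y^3/3 - 11*y^2/3 - 16*y/3 - 4/3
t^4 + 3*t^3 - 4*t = t*(t - 1)*(t + 2)^2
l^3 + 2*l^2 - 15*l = l*(l - 3)*(l + 5)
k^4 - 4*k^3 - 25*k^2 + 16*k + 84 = (k - 7)*(k - 2)*(k + 2)*(k + 3)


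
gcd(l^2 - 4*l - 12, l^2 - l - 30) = l - 6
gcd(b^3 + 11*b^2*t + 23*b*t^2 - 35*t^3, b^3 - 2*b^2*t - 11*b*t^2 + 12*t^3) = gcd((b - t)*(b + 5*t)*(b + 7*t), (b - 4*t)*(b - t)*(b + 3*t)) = -b + t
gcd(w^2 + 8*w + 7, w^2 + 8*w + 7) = w^2 + 8*w + 7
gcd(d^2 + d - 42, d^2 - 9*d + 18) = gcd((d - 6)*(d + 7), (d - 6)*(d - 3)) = d - 6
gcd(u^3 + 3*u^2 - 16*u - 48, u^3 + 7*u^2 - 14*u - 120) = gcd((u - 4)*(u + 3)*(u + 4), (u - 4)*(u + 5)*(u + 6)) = u - 4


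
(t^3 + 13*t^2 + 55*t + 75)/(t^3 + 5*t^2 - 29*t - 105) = (t^2 + 10*t + 25)/(t^2 + 2*t - 35)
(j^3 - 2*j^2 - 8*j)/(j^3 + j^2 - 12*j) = (j^2 - 2*j - 8)/(j^2 + j - 12)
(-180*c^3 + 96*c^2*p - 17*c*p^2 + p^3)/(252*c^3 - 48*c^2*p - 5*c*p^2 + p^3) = (-5*c + p)/(7*c + p)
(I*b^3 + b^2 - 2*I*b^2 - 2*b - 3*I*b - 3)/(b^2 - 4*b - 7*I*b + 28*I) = (I*b^3 + b^2*(1 - 2*I) - b*(2 + 3*I) - 3)/(b^2 - b*(4 + 7*I) + 28*I)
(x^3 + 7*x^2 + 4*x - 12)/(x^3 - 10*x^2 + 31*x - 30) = (x^3 + 7*x^2 + 4*x - 12)/(x^3 - 10*x^2 + 31*x - 30)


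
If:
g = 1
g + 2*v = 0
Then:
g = 1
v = -1/2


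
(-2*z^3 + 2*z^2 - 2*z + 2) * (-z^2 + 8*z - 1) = 2*z^5 - 18*z^4 + 20*z^3 - 20*z^2 + 18*z - 2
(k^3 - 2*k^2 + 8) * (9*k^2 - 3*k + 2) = 9*k^5 - 21*k^4 + 8*k^3 + 68*k^2 - 24*k + 16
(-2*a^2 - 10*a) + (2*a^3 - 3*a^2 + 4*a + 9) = 2*a^3 - 5*a^2 - 6*a + 9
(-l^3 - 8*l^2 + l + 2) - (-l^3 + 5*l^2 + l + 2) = -13*l^2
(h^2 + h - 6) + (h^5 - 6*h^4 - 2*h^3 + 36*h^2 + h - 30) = h^5 - 6*h^4 - 2*h^3 + 37*h^2 + 2*h - 36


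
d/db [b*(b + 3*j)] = 2*b + 3*j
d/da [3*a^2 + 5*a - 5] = 6*a + 5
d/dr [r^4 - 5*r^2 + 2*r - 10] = 4*r^3 - 10*r + 2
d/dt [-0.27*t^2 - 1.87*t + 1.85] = -0.54*t - 1.87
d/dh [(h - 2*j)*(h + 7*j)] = 2*h + 5*j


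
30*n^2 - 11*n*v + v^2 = (-6*n + v)*(-5*n + v)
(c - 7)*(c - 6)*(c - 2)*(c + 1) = c^4 - 14*c^3 + 53*c^2 - 16*c - 84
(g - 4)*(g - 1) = g^2 - 5*g + 4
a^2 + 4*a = a*(a + 4)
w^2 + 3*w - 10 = (w - 2)*(w + 5)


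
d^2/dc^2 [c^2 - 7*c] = 2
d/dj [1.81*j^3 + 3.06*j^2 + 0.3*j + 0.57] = 5.43*j^2 + 6.12*j + 0.3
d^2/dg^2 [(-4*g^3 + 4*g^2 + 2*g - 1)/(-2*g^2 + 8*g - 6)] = (34*g^3 - 105*g^2 + 114*g - 47)/(g^6 - 12*g^5 + 57*g^4 - 136*g^3 + 171*g^2 - 108*g + 27)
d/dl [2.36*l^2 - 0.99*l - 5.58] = 4.72*l - 0.99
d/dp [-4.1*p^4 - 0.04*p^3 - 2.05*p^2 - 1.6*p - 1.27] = -16.4*p^3 - 0.12*p^2 - 4.1*p - 1.6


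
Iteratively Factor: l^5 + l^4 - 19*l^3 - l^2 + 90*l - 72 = (l + 3)*(l^4 - 2*l^3 - 13*l^2 + 38*l - 24) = (l - 3)*(l + 3)*(l^3 + l^2 - 10*l + 8) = (l - 3)*(l - 2)*(l + 3)*(l^2 + 3*l - 4) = (l - 3)*(l - 2)*(l - 1)*(l + 3)*(l + 4)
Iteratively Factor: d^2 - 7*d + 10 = (d - 2)*(d - 5)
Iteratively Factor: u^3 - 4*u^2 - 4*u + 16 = (u - 4)*(u^2 - 4) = (u - 4)*(u - 2)*(u + 2)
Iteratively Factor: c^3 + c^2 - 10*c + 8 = (c - 2)*(c^2 + 3*c - 4) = (c - 2)*(c - 1)*(c + 4)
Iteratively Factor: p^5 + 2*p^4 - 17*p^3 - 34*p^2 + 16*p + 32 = (p + 2)*(p^4 - 17*p^2 + 16) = (p - 1)*(p + 2)*(p^3 + p^2 - 16*p - 16) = (p - 4)*(p - 1)*(p + 2)*(p^2 + 5*p + 4) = (p - 4)*(p - 1)*(p + 2)*(p + 4)*(p + 1)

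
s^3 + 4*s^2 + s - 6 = (s - 1)*(s + 2)*(s + 3)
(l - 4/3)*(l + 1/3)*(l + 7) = l^3 + 6*l^2 - 67*l/9 - 28/9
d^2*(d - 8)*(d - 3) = d^4 - 11*d^3 + 24*d^2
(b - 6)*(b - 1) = b^2 - 7*b + 6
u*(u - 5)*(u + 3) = u^3 - 2*u^2 - 15*u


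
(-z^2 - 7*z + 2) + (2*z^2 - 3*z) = z^2 - 10*z + 2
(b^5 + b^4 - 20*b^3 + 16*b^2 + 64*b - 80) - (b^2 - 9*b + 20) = b^5 + b^4 - 20*b^3 + 15*b^2 + 73*b - 100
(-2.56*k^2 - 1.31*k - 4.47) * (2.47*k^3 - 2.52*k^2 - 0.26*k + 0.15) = -6.3232*k^5 + 3.2155*k^4 - 7.0741*k^3 + 11.221*k^2 + 0.9657*k - 0.6705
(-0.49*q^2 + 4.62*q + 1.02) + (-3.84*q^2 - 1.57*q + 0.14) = -4.33*q^2 + 3.05*q + 1.16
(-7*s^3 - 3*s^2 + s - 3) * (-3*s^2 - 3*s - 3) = 21*s^5 + 30*s^4 + 27*s^3 + 15*s^2 + 6*s + 9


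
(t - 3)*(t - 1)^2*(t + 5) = t^4 - 18*t^2 + 32*t - 15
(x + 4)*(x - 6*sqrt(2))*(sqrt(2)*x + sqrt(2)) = sqrt(2)*x^3 - 12*x^2 + 5*sqrt(2)*x^2 - 60*x + 4*sqrt(2)*x - 48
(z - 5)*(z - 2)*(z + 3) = z^3 - 4*z^2 - 11*z + 30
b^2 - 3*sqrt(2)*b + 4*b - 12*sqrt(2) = (b + 4)*(b - 3*sqrt(2))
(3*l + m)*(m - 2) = 3*l*m - 6*l + m^2 - 2*m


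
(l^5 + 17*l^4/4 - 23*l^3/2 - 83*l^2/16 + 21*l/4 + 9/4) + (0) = l^5 + 17*l^4/4 - 23*l^3/2 - 83*l^2/16 + 21*l/4 + 9/4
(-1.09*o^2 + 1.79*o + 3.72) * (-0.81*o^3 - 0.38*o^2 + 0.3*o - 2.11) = 0.8829*o^5 - 1.0357*o^4 - 4.0204*o^3 + 1.4233*o^2 - 2.6609*o - 7.8492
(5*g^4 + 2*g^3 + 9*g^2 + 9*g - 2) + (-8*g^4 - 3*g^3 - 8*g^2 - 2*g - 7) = -3*g^4 - g^3 + g^2 + 7*g - 9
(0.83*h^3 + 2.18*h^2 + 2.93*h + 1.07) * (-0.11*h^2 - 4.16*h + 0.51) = -0.0913*h^5 - 3.6926*h^4 - 8.9678*h^3 - 11.1947*h^2 - 2.9569*h + 0.5457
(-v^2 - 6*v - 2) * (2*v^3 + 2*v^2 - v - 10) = -2*v^5 - 14*v^4 - 15*v^3 + 12*v^2 + 62*v + 20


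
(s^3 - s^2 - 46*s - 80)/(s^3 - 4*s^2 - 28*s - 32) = (s + 5)/(s + 2)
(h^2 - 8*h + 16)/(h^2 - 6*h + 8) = (h - 4)/(h - 2)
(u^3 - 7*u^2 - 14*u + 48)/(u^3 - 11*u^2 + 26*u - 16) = (u + 3)/(u - 1)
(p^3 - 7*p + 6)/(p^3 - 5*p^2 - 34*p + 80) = (p^2 + 2*p - 3)/(p^2 - 3*p - 40)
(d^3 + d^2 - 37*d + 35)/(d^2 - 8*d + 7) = (d^2 + 2*d - 35)/(d - 7)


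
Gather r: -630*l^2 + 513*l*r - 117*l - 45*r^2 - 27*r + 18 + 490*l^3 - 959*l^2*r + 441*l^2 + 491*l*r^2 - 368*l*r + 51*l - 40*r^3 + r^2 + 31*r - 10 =490*l^3 - 189*l^2 - 66*l - 40*r^3 + r^2*(491*l - 44) + r*(-959*l^2 + 145*l + 4) + 8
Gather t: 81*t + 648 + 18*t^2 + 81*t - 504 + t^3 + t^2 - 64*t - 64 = t^3 + 19*t^2 + 98*t + 80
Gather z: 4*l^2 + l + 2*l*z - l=4*l^2 + 2*l*z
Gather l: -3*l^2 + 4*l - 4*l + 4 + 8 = 12 - 3*l^2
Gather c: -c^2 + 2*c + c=-c^2 + 3*c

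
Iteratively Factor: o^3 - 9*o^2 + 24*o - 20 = (o - 2)*(o^2 - 7*o + 10) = (o - 2)^2*(o - 5)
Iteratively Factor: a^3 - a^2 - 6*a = (a + 2)*(a^2 - 3*a) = (a - 3)*(a + 2)*(a)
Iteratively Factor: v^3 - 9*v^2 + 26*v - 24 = (v - 2)*(v^2 - 7*v + 12) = (v - 3)*(v - 2)*(v - 4)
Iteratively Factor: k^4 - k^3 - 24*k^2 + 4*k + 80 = (k - 5)*(k^3 + 4*k^2 - 4*k - 16) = (k - 5)*(k + 2)*(k^2 + 2*k - 8) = (k - 5)*(k + 2)*(k + 4)*(k - 2)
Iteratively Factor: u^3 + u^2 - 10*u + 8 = (u - 2)*(u^2 + 3*u - 4) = (u - 2)*(u + 4)*(u - 1)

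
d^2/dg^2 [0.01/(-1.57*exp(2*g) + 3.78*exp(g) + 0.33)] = ((0.0628*exp(g) - 0.0378)*(-1.57*exp(2*g) + 3.78*exp(g) + 0.33) + 0.01*(3.14*exp(g) - 3.78)*(6.28*exp(g) - 7.56)*exp(g))*exp(g)/(-1.57*exp(2*g) + 3.78*exp(g) + 0.33)^3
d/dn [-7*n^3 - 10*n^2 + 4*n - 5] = -21*n^2 - 20*n + 4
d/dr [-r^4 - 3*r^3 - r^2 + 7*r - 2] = -4*r^3 - 9*r^2 - 2*r + 7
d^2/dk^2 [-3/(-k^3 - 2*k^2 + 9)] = 6*(k^2*(3*k + 4)^2 - (3*k + 2)*(k^3 + 2*k^2 - 9))/(k^3 + 2*k^2 - 9)^3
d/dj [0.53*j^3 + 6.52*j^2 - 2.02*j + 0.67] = 1.59*j^2 + 13.04*j - 2.02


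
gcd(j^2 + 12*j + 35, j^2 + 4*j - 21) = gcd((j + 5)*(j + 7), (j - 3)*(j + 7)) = j + 7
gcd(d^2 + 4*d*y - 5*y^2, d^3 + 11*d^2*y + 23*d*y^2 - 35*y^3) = -d^2 - 4*d*y + 5*y^2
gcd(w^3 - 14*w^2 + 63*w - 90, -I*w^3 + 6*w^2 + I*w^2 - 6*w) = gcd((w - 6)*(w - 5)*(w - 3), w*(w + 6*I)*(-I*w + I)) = 1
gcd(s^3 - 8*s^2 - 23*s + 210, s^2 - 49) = s - 7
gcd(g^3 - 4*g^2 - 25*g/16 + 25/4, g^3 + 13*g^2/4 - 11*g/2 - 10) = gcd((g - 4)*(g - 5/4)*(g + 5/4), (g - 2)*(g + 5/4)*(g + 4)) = g + 5/4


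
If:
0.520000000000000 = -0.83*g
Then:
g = -0.63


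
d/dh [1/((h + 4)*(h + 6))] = 2*(-h - 5)/(h^4 + 20*h^3 + 148*h^2 + 480*h + 576)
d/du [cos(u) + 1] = -sin(u)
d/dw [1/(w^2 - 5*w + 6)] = (5 - 2*w)/(w^2 - 5*w + 6)^2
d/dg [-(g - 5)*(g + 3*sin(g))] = -g - (g - 5)*(3*cos(g) + 1) - 3*sin(g)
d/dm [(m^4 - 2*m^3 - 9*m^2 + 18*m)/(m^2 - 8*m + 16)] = 2*(m^4 - 9*m^3 + 12*m^2 + 27*m - 36)/(m^3 - 12*m^2 + 48*m - 64)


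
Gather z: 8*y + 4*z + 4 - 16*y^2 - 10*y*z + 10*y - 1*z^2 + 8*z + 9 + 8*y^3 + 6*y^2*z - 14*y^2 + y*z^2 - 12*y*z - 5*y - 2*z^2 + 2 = 8*y^3 - 30*y^2 + 13*y + z^2*(y - 3) + z*(6*y^2 - 22*y + 12) + 15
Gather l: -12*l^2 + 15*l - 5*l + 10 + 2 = -12*l^2 + 10*l + 12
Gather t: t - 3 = t - 3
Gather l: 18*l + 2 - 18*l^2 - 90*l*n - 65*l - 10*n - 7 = -18*l^2 + l*(-90*n - 47) - 10*n - 5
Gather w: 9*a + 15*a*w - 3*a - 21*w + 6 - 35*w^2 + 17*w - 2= 6*a - 35*w^2 + w*(15*a - 4) + 4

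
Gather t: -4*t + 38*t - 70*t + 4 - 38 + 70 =36 - 36*t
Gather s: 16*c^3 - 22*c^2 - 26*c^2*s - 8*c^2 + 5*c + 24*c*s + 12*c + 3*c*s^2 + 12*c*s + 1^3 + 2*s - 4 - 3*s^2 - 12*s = 16*c^3 - 30*c^2 + 17*c + s^2*(3*c - 3) + s*(-26*c^2 + 36*c - 10) - 3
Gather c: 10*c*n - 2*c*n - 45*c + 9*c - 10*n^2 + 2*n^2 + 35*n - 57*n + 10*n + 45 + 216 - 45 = c*(8*n - 36) - 8*n^2 - 12*n + 216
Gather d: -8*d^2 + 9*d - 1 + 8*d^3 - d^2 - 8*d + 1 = 8*d^3 - 9*d^2 + d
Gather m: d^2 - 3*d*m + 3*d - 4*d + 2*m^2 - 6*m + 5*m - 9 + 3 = d^2 - d + 2*m^2 + m*(-3*d - 1) - 6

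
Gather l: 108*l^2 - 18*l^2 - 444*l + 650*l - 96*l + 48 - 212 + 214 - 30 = 90*l^2 + 110*l + 20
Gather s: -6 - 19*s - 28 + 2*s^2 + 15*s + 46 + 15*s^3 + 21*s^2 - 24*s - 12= 15*s^3 + 23*s^2 - 28*s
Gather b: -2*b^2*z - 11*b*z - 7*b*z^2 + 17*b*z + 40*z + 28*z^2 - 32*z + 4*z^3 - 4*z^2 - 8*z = -2*b^2*z + b*(-7*z^2 + 6*z) + 4*z^3 + 24*z^2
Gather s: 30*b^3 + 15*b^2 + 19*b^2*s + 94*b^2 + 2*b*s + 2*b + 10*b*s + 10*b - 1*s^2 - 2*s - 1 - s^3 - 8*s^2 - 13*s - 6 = 30*b^3 + 109*b^2 + 12*b - s^3 - 9*s^2 + s*(19*b^2 + 12*b - 15) - 7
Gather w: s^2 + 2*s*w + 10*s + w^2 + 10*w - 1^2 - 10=s^2 + 10*s + w^2 + w*(2*s + 10) - 11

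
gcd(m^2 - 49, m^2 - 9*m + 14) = m - 7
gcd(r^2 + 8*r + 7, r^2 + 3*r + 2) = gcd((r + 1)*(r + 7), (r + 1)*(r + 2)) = r + 1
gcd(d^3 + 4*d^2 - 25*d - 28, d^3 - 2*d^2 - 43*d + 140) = d^2 + 3*d - 28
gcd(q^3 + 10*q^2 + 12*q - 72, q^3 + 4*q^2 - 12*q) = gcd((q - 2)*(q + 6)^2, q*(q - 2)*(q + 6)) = q^2 + 4*q - 12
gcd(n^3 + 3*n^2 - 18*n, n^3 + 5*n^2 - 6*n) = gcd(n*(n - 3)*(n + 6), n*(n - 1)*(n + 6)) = n^2 + 6*n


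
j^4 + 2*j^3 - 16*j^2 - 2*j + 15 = (j - 3)*(j - 1)*(j + 1)*(j + 5)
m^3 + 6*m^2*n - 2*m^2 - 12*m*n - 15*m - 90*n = (m - 5)*(m + 3)*(m + 6*n)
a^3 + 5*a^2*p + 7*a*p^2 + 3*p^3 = (a + p)^2*(a + 3*p)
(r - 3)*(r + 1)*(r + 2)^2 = r^4 + 2*r^3 - 7*r^2 - 20*r - 12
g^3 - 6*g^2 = g^2*(g - 6)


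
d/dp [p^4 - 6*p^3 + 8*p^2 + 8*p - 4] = 4*p^3 - 18*p^2 + 16*p + 8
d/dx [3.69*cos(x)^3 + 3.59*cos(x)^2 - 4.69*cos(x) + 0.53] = (-11.07*cos(x)^2 - 7.18*cos(x) + 4.69)*sin(x)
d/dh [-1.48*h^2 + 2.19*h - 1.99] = 2.19 - 2.96*h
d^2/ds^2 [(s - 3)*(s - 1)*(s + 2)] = 6*s - 4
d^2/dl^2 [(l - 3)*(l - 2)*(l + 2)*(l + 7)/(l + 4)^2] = 2*(l^4 + 16*l^3 + 96*l^2 + 376*l - 20)/(l^4 + 16*l^3 + 96*l^2 + 256*l + 256)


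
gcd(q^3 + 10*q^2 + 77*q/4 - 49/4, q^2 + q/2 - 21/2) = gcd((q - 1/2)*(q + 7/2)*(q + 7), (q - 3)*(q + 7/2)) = q + 7/2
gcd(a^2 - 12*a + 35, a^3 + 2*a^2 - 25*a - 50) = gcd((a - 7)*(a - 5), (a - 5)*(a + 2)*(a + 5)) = a - 5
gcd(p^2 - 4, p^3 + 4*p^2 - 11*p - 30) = p + 2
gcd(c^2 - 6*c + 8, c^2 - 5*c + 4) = c - 4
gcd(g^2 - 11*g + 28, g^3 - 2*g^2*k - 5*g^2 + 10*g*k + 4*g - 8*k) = g - 4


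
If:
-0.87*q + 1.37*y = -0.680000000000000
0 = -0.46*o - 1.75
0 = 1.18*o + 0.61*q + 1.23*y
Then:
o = -3.80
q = 3.67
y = 1.83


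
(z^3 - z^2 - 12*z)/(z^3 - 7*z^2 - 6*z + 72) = z/(z - 6)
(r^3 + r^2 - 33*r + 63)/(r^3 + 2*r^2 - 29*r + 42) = (r - 3)/(r - 2)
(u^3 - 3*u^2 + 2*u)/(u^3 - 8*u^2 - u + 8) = u*(u - 2)/(u^2 - 7*u - 8)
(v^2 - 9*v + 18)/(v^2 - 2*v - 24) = (v - 3)/(v + 4)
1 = 1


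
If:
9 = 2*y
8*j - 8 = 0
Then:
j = 1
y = 9/2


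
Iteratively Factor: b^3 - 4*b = (b - 2)*(b^2 + 2*b) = b*(b - 2)*(b + 2)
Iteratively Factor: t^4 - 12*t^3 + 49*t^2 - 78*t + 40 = (t - 1)*(t^3 - 11*t^2 + 38*t - 40) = (t - 5)*(t - 1)*(t^2 - 6*t + 8) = (t - 5)*(t - 4)*(t - 1)*(t - 2)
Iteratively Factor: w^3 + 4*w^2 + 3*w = (w)*(w^2 + 4*w + 3) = w*(w + 1)*(w + 3)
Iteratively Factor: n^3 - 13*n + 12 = (n - 3)*(n^2 + 3*n - 4) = (n - 3)*(n + 4)*(n - 1)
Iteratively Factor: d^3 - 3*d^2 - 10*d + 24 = (d - 4)*(d^2 + d - 6) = (d - 4)*(d + 3)*(d - 2)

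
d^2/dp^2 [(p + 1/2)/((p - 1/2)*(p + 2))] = 2*(8*p^3 + 12*p^2 + 42*p + 25)/(8*p^6 + 36*p^5 + 30*p^4 - 45*p^3 - 30*p^2 + 36*p - 8)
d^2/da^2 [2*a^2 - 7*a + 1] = 4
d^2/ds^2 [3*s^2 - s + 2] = 6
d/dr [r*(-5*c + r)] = -5*c + 2*r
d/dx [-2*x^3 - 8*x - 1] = -6*x^2 - 8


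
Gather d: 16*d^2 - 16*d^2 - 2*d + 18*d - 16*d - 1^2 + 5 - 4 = 0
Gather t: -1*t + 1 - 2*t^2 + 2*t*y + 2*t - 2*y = -2*t^2 + t*(2*y + 1) - 2*y + 1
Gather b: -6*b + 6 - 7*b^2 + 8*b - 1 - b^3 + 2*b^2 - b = -b^3 - 5*b^2 + b + 5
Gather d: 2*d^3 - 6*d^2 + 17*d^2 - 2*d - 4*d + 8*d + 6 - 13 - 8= 2*d^3 + 11*d^2 + 2*d - 15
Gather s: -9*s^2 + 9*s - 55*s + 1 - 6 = -9*s^2 - 46*s - 5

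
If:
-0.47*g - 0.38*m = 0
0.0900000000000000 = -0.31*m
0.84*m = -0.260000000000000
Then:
No Solution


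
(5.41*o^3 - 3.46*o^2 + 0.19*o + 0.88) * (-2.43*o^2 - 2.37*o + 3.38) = -13.1463*o^5 - 4.4139*o^4 + 26.0243*o^3 - 14.2835*o^2 - 1.4434*o + 2.9744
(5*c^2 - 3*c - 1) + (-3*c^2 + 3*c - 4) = 2*c^2 - 5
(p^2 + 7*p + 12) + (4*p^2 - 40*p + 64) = 5*p^2 - 33*p + 76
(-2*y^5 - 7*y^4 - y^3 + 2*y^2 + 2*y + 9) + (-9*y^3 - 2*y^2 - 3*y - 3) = -2*y^5 - 7*y^4 - 10*y^3 - y + 6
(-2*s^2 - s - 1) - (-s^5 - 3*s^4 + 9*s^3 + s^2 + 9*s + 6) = s^5 + 3*s^4 - 9*s^3 - 3*s^2 - 10*s - 7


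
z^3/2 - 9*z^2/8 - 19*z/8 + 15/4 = (z/2 + 1)*(z - 3)*(z - 5/4)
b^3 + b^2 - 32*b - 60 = (b - 6)*(b + 2)*(b + 5)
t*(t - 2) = t^2 - 2*t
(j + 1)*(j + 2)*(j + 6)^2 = j^4 + 15*j^3 + 74*j^2 + 132*j + 72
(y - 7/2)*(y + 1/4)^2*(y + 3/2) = y^4 - 3*y^3/2 - 99*y^2/16 - 11*y/4 - 21/64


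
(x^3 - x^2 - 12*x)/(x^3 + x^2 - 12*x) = (x^2 - x - 12)/(x^2 + x - 12)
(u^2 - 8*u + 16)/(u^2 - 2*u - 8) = (u - 4)/(u + 2)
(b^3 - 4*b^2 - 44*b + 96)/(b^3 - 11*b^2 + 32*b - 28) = (b^2 - 2*b - 48)/(b^2 - 9*b + 14)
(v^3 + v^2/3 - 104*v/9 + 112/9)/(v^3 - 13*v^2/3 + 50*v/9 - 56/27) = 3*(v + 4)/(3*v - 2)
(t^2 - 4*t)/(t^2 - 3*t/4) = 4*(t - 4)/(4*t - 3)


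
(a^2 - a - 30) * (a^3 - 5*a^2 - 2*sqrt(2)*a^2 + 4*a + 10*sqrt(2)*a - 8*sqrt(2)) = a^5 - 6*a^4 - 2*sqrt(2)*a^4 - 21*a^3 + 12*sqrt(2)*a^3 + 42*sqrt(2)*a^2 + 146*a^2 - 292*sqrt(2)*a - 120*a + 240*sqrt(2)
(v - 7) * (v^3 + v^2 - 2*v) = v^4 - 6*v^3 - 9*v^2 + 14*v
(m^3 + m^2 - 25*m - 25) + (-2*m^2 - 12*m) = m^3 - m^2 - 37*m - 25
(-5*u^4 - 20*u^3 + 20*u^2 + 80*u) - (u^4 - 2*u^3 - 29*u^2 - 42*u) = -6*u^4 - 18*u^3 + 49*u^2 + 122*u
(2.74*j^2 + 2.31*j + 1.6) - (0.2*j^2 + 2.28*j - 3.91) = 2.54*j^2 + 0.0300000000000002*j + 5.51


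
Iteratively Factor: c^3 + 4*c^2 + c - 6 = (c + 2)*(c^2 + 2*c - 3) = (c + 2)*(c + 3)*(c - 1)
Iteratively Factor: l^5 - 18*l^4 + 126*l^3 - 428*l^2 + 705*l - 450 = (l - 3)*(l^4 - 15*l^3 + 81*l^2 - 185*l + 150) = (l - 5)*(l - 3)*(l^3 - 10*l^2 + 31*l - 30) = (l - 5)*(l - 3)*(l - 2)*(l^2 - 8*l + 15) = (l - 5)^2*(l - 3)*(l - 2)*(l - 3)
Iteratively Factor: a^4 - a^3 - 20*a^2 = (a - 5)*(a^3 + 4*a^2) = a*(a - 5)*(a^2 + 4*a) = a^2*(a - 5)*(a + 4)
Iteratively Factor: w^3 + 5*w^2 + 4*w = (w + 4)*(w^2 + w) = (w + 1)*(w + 4)*(w)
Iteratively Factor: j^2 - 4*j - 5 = (j + 1)*(j - 5)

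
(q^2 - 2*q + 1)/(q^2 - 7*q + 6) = (q - 1)/(q - 6)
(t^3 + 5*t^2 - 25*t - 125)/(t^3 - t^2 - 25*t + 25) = (t + 5)/(t - 1)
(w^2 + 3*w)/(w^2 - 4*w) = (w + 3)/(w - 4)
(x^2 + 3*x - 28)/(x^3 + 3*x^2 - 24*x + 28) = (x - 4)/(x^2 - 4*x + 4)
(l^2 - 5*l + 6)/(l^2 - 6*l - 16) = (-l^2 + 5*l - 6)/(-l^2 + 6*l + 16)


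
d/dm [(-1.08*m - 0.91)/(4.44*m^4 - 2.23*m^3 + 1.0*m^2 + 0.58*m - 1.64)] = (14.3856*m^4 + 11.3448*m^3 - 5.0079*m^2 + 1.82*m + 2.299)/(19.7136*m^8 - 19.8024*m^7 + 13.8529*m^6 + 0.6904*m^5 - 16.15*m^4 + 8.4744*m^3 - 2.9436*m^2 - 1.9024*m + 2.6896)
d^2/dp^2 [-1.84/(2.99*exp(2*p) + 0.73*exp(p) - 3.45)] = (-1.84*(5.98*exp(p) + 0.73)*(11.96*exp(p) + 1.46)*exp(p) + (22.0064*exp(p) + 1.3432)*(2.99*exp(2*p) + 0.73*exp(p) - 3.45))*exp(p)/(2.99*exp(2*p) + 0.73*exp(p) - 3.45)^3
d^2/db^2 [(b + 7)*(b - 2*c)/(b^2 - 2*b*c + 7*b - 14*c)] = 0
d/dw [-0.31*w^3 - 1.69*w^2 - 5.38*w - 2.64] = -0.93*w^2 - 3.38*w - 5.38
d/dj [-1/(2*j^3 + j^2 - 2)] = 2*j*(3*j + 1)/(2*j^3 + j^2 - 2)^2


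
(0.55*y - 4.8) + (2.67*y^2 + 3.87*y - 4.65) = 2.67*y^2 + 4.42*y - 9.45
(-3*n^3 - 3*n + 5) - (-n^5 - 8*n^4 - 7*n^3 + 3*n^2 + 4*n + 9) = n^5 + 8*n^4 + 4*n^3 - 3*n^2 - 7*n - 4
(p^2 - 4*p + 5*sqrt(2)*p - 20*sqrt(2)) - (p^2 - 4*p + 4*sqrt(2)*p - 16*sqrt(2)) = sqrt(2)*p - 4*sqrt(2)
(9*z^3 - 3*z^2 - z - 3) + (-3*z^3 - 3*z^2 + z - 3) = 6*z^3 - 6*z^2 - 6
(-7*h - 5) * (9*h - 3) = -63*h^2 - 24*h + 15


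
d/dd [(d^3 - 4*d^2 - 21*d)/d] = 2*d - 4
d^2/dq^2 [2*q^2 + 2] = 4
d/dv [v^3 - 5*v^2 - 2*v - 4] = 3*v^2 - 10*v - 2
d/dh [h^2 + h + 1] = 2*h + 1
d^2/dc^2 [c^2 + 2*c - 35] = 2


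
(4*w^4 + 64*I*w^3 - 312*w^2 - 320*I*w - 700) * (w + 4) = 4*w^5 + 16*w^4 + 64*I*w^4 - 312*w^3 + 256*I*w^3 - 1248*w^2 - 320*I*w^2 - 700*w - 1280*I*w - 2800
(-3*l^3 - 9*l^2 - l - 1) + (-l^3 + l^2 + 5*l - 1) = -4*l^3 - 8*l^2 + 4*l - 2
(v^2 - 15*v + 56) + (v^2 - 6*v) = 2*v^2 - 21*v + 56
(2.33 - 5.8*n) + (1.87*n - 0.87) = 1.46 - 3.93*n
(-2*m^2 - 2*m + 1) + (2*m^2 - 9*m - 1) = -11*m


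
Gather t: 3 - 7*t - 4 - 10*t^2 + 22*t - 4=-10*t^2 + 15*t - 5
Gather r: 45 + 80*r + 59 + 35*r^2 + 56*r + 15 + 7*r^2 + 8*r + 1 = 42*r^2 + 144*r + 120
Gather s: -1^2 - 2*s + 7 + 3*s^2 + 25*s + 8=3*s^2 + 23*s + 14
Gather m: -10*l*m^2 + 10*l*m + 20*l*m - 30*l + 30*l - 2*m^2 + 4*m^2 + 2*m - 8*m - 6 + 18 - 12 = m^2*(2 - 10*l) + m*(30*l - 6)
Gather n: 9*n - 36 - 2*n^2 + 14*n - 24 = -2*n^2 + 23*n - 60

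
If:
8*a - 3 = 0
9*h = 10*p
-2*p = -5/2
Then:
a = 3/8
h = 25/18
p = 5/4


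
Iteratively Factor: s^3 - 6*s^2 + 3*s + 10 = (s - 5)*(s^2 - s - 2) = (s - 5)*(s - 2)*(s + 1)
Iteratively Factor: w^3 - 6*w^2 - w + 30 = (w - 5)*(w^2 - w - 6) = (w - 5)*(w - 3)*(w + 2)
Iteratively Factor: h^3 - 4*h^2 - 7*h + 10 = (h + 2)*(h^2 - 6*h + 5) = (h - 1)*(h + 2)*(h - 5)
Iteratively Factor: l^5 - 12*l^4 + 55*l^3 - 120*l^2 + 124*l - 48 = (l - 2)*(l^4 - 10*l^3 + 35*l^2 - 50*l + 24) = (l - 2)^2*(l^3 - 8*l^2 + 19*l - 12) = (l - 4)*(l - 2)^2*(l^2 - 4*l + 3) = (l - 4)*(l - 3)*(l - 2)^2*(l - 1)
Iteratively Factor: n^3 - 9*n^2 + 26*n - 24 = (n - 3)*(n^2 - 6*n + 8) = (n - 4)*(n - 3)*(n - 2)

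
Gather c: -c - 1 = -c - 1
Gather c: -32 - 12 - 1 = -45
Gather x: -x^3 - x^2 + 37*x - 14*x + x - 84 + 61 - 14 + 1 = -x^3 - x^2 + 24*x - 36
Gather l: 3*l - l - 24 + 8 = 2*l - 16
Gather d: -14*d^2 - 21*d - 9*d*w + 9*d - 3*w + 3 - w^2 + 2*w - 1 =-14*d^2 + d*(-9*w - 12) - w^2 - w + 2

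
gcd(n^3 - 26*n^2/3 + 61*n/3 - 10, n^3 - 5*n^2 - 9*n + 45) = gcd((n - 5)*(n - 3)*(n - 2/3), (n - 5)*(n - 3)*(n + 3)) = n^2 - 8*n + 15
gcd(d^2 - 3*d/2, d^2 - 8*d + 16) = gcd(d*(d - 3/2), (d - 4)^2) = 1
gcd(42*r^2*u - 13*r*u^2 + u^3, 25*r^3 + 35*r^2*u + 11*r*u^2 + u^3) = 1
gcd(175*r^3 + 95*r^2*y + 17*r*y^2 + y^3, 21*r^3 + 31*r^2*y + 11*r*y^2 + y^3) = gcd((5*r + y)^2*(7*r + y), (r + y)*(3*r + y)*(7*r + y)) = 7*r + y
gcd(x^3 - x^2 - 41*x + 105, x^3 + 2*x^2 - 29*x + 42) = x^2 + 4*x - 21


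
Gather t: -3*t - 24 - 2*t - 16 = -5*t - 40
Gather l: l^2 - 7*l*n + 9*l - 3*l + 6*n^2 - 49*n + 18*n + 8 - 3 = l^2 + l*(6 - 7*n) + 6*n^2 - 31*n + 5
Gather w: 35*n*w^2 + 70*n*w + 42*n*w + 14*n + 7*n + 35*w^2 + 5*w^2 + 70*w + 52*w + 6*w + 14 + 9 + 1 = 21*n + w^2*(35*n + 40) + w*(112*n + 128) + 24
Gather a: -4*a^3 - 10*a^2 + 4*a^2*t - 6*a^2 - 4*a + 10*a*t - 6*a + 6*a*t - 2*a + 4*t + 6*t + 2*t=-4*a^3 + a^2*(4*t - 16) + a*(16*t - 12) + 12*t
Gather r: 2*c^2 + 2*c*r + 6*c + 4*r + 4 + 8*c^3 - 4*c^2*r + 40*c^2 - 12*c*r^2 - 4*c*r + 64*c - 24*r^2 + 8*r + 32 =8*c^3 + 42*c^2 + 70*c + r^2*(-12*c - 24) + r*(-4*c^2 - 2*c + 12) + 36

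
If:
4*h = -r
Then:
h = -r/4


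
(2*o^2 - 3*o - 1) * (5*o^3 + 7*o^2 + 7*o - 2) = 10*o^5 - o^4 - 12*o^3 - 32*o^2 - o + 2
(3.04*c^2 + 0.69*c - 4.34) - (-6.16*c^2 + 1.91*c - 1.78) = 9.2*c^2 - 1.22*c - 2.56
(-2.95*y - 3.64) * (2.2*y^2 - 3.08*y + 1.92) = -6.49*y^3 + 1.078*y^2 + 5.5472*y - 6.9888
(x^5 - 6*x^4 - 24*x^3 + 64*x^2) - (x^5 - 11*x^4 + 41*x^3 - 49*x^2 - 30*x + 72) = 5*x^4 - 65*x^3 + 113*x^2 + 30*x - 72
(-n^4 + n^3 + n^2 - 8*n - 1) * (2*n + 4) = -2*n^5 - 2*n^4 + 6*n^3 - 12*n^2 - 34*n - 4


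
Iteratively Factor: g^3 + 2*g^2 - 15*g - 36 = (g + 3)*(g^2 - g - 12) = (g - 4)*(g + 3)*(g + 3)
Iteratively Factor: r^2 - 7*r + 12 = (r - 4)*(r - 3)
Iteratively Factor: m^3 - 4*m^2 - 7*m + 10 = (m + 2)*(m^2 - 6*m + 5) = (m - 1)*(m + 2)*(m - 5)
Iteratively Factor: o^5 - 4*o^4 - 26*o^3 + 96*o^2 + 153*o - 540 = (o + 3)*(o^4 - 7*o^3 - 5*o^2 + 111*o - 180) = (o - 3)*(o + 3)*(o^3 - 4*o^2 - 17*o + 60) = (o - 3)*(o + 3)*(o + 4)*(o^2 - 8*o + 15) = (o - 3)^2*(o + 3)*(o + 4)*(o - 5)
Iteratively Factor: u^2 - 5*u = (u - 5)*(u)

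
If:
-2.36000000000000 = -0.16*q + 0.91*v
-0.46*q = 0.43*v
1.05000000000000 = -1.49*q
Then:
No Solution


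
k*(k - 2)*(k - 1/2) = k^3 - 5*k^2/2 + k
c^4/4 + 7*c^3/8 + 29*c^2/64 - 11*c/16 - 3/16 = (c/4 + 1/2)*(c - 3/4)*(c + 1/4)*(c + 2)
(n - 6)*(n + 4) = n^2 - 2*n - 24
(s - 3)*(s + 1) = s^2 - 2*s - 3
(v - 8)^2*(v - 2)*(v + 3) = v^4 - 15*v^3 + 42*v^2 + 160*v - 384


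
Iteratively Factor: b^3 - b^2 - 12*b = (b + 3)*(b^2 - 4*b) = b*(b + 3)*(b - 4)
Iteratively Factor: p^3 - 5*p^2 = (p)*(p^2 - 5*p) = p^2*(p - 5)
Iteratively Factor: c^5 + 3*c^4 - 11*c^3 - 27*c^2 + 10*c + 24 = (c + 4)*(c^4 - c^3 - 7*c^2 + c + 6) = (c + 1)*(c + 4)*(c^3 - 2*c^2 - 5*c + 6) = (c + 1)*(c + 2)*(c + 4)*(c^2 - 4*c + 3) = (c - 1)*(c + 1)*(c + 2)*(c + 4)*(c - 3)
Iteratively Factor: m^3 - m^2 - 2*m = (m + 1)*(m^2 - 2*m) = (m - 2)*(m + 1)*(m)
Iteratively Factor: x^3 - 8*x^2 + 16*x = (x - 4)*(x^2 - 4*x) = (x - 4)^2*(x)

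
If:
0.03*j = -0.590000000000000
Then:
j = -19.67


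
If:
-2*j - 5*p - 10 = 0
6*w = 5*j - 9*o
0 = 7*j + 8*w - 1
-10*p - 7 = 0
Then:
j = -13/4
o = -545/144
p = -7/10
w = 95/32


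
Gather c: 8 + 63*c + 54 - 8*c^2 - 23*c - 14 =-8*c^2 + 40*c + 48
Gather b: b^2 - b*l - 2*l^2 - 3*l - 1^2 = b^2 - b*l - 2*l^2 - 3*l - 1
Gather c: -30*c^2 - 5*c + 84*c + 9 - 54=-30*c^2 + 79*c - 45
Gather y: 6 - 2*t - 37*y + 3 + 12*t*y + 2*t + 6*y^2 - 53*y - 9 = 6*y^2 + y*(12*t - 90)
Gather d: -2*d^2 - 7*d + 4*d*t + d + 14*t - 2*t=-2*d^2 + d*(4*t - 6) + 12*t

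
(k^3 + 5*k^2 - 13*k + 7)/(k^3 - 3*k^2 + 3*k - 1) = (k + 7)/(k - 1)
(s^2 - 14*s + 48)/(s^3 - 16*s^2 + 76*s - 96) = 1/(s - 2)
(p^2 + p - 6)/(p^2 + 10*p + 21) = (p - 2)/(p + 7)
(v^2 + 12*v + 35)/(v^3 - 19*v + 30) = (v + 7)/(v^2 - 5*v + 6)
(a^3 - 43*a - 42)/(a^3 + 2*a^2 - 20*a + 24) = (a^2 - 6*a - 7)/(a^2 - 4*a + 4)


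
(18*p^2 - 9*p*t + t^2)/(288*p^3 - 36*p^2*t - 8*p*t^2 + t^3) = (3*p - t)/(48*p^2 + 2*p*t - t^2)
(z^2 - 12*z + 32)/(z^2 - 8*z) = (z - 4)/z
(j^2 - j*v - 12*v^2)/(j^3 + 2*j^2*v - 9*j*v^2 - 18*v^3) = (-j + 4*v)/(-j^2 + j*v + 6*v^2)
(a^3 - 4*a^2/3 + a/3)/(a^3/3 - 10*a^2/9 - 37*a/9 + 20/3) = 3*a*(3*a^2 - 4*a + 1)/(3*a^3 - 10*a^2 - 37*a + 60)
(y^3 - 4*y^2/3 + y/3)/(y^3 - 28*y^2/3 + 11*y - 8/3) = y/(y - 8)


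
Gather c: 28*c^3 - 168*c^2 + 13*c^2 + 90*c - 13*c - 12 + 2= 28*c^3 - 155*c^2 + 77*c - 10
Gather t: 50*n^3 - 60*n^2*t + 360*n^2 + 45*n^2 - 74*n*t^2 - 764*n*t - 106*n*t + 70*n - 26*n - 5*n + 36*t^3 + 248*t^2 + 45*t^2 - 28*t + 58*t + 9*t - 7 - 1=50*n^3 + 405*n^2 + 39*n + 36*t^3 + t^2*(293 - 74*n) + t*(-60*n^2 - 870*n + 39) - 8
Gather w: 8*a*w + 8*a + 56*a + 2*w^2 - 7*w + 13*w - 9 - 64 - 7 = 64*a + 2*w^2 + w*(8*a + 6) - 80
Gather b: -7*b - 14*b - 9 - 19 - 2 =-21*b - 30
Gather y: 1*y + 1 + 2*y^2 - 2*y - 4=2*y^2 - y - 3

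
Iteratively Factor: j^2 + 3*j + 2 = (j + 1)*(j + 2)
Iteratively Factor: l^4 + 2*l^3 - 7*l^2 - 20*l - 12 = (l + 2)*(l^3 - 7*l - 6) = (l - 3)*(l + 2)*(l^2 + 3*l + 2) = (l - 3)*(l + 2)^2*(l + 1)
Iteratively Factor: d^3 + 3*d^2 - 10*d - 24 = (d + 2)*(d^2 + d - 12) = (d - 3)*(d + 2)*(d + 4)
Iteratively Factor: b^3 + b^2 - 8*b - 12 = (b - 3)*(b^2 + 4*b + 4) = (b - 3)*(b + 2)*(b + 2)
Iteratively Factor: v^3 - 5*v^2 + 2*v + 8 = (v - 2)*(v^2 - 3*v - 4) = (v - 4)*(v - 2)*(v + 1)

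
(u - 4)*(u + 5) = u^2 + u - 20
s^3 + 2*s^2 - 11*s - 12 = (s - 3)*(s + 1)*(s + 4)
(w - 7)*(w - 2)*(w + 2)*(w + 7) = w^4 - 53*w^2 + 196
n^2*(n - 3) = n^3 - 3*n^2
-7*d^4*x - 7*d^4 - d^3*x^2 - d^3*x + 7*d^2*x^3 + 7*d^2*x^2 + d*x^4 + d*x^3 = (-d + x)*(d + x)*(7*d + x)*(d*x + d)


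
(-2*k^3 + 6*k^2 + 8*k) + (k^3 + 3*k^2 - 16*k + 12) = -k^3 + 9*k^2 - 8*k + 12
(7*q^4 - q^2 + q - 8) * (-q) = -7*q^5 + q^3 - q^2 + 8*q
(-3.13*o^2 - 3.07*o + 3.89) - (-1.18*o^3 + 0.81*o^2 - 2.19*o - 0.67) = 1.18*o^3 - 3.94*o^2 - 0.88*o + 4.56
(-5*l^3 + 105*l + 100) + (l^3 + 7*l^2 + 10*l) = -4*l^3 + 7*l^2 + 115*l + 100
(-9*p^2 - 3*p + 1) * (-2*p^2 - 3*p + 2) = 18*p^4 + 33*p^3 - 11*p^2 - 9*p + 2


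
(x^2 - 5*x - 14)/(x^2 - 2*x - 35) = (x + 2)/(x + 5)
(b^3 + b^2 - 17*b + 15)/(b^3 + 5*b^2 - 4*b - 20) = (b^2 - 4*b + 3)/(b^2 - 4)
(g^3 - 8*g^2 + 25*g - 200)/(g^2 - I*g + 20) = (g^2 + g*(-8 + 5*I) - 40*I)/(g + 4*I)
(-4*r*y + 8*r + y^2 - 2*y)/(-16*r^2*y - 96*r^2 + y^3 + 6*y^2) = (y - 2)/(4*r*y + 24*r + y^2 + 6*y)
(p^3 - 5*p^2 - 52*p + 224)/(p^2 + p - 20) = (p^2 - p - 56)/(p + 5)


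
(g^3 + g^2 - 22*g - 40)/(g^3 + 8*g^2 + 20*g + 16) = (g - 5)/(g + 2)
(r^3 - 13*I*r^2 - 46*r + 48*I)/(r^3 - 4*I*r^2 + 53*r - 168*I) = (r - 2*I)/(r + 7*I)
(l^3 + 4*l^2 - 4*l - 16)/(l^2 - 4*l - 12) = (l^2 + 2*l - 8)/(l - 6)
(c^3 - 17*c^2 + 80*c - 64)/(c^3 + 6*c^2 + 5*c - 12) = (c^2 - 16*c + 64)/(c^2 + 7*c + 12)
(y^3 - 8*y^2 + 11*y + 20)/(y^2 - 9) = (y^3 - 8*y^2 + 11*y + 20)/(y^2 - 9)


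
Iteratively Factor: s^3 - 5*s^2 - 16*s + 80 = (s - 4)*(s^2 - s - 20) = (s - 5)*(s - 4)*(s + 4)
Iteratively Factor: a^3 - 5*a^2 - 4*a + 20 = (a - 5)*(a^2 - 4) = (a - 5)*(a + 2)*(a - 2)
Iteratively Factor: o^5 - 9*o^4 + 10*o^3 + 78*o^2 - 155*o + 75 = (o - 5)*(o^4 - 4*o^3 - 10*o^2 + 28*o - 15) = (o - 5)*(o - 1)*(o^3 - 3*o^2 - 13*o + 15) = (o - 5)*(o - 1)^2*(o^2 - 2*o - 15) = (o - 5)*(o - 1)^2*(o + 3)*(o - 5)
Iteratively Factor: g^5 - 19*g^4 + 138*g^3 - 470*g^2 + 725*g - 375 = (g - 5)*(g^4 - 14*g^3 + 68*g^2 - 130*g + 75) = (g - 5)^2*(g^3 - 9*g^2 + 23*g - 15) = (g - 5)^2*(g - 3)*(g^2 - 6*g + 5) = (g - 5)^3*(g - 3)*(g - 1)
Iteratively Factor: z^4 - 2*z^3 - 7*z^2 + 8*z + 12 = (z - 2)*(z^3 - 7*z - 6) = (z - 3)*(z - 2)*(z^2 + 3*z + 2) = (z - 3)*(z - 2)*(z + 1)*(z + 2)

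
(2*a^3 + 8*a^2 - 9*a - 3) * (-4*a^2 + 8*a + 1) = -8*a^5 - 16*a^4 + 102*a^3 - 52*a^2 - 33*a - 3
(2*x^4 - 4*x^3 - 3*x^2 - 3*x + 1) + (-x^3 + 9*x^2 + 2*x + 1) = 2*x^4 - 5*x^3 + 6*x^2 - x + 2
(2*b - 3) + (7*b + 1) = 9*b - 2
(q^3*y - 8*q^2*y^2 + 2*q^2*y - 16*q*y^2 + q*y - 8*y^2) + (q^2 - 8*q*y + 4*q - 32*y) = q^3*y - 8*q^2*y^2 + 2*q^2*y + q^2 - 16*q*y^2 - 7*q*y + 4*q - 8*y^2 - 32*y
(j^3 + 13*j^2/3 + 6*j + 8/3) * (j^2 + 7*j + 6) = j^5 + 34*j^4/3 + 127*j^3/3 + 212*j^2/3 + 164*j/3 + 16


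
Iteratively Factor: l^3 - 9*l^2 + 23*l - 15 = (l - 1)*(l^2 - 8*l + 15) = (l - 5)*(l - 1)*(l - 3)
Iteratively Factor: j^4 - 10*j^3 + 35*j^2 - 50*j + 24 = (j - 4)*(j^3 - 6*j^2 + 11*j - 6) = (j - 4)*(j - 3)*(j^2 - 3*j + 2) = (j - 4)*(j - 3)*(j - 1)*(j - 2)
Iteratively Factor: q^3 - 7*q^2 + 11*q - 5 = (q - 5)*(q^2 - 2*q + 1) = (q - 5)*(q - 1)*(q - 1)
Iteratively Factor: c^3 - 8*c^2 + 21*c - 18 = (c - 3)*(c^2 - 5*c + 6) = (c - 3)*(c - 2)*(c - 3)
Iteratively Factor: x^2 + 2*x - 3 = (x + 3)*(x - 1)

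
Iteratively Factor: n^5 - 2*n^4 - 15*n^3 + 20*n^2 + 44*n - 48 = (n - 4)*(n^4 + 2*n^3 - 7*n^2 - 8*n + 12) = (n - 4)*(n + 2)*(n^3 - 7*n + 6) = (n - 4)*(n - 2)*(n + 2)*(n^2 + 2*n - 3) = (n - 4)*(n - 2)*(n - 1)*(n + 2)*(n + 3)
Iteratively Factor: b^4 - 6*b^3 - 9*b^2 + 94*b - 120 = (b - 2)*(b^3 - 4*b^2 - 17*b + 60) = (b - 3)*(b - 2)*(b^2 - b - 20) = (b - 5)*(b - 3)*(b - 2)*(b + 4)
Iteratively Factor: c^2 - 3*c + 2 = (c - 2)*(c - 1)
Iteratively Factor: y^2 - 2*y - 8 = (y + 2)*(y - 4)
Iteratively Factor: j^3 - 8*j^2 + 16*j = (j)*(j^2 - 8*j + 16) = j*(j - 4)*(j - 4)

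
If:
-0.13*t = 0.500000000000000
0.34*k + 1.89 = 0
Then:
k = -5.56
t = -3.85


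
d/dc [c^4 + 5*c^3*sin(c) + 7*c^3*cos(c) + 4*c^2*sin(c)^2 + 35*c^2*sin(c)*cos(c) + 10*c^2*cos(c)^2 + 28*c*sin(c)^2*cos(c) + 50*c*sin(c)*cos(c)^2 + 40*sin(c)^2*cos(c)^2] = -7*c^3*sin(c) + 5*c^3*cos(c) + 4*c^3 + 15*c^2*sin(c) - 6*c^2*sin(2*c) + 21*c^2*cos(c) + 35*c^2*cos(2*c) - 7*c*sin(c) + 35*c*sin(2*c) + 21*c*sin(3*c) + 25*c*cos(c)/2 + 6*c*cos(2*c) + 75*c*cos(3*c)/2 + 14*c + 25*sin(c)/2 + 25*sin(3*c)/2 + 20*sin(4*c) + 7*cos(c) - 7*cos(3*c)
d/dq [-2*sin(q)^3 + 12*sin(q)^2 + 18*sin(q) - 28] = 6*(4*sin(q) + cos(q)^2 + 2)*cos(q)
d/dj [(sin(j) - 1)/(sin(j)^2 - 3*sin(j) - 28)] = (2*sin(j) + cos(j)^2 - 32)*cos(j)/((sin(j) - 7)^2*(sin(j) + 4)^2)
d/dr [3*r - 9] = 3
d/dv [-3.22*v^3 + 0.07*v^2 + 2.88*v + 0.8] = -9.66*v^2 + 0.14*v + 2.88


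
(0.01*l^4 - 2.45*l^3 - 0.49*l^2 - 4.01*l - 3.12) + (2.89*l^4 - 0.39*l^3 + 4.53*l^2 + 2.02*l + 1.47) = 2.9*l^4 - 2.84*l^3 + 4.04*l^2 - 1.99*l - 1.65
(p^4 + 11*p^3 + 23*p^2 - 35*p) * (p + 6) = p^5 + 17*p^4 + 89*p^3 + 103*p^2 - 210*p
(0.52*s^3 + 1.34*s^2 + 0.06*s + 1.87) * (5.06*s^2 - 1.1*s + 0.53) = 2.6312*s^5 + 6.2084*s^4 - 0.8948*s^3 + 10.1064*s^2 - 2.0252*s + 0.9911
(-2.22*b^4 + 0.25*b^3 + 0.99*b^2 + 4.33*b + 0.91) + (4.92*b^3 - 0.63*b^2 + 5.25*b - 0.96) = -2.22*b^4 + 5.17*b^3 + 0.36*b^2 + 9.58*b - 0.0499999999999999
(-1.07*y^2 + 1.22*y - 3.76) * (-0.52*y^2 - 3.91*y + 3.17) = 0.5564*y^4 + 3.5493*y^3 - 6.2069*y^2 + 18.569*y - 11.9192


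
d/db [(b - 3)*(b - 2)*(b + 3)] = 3*b^2 - 4*b - 9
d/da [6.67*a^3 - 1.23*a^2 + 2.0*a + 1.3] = 20.01*a^2 - 2.46*a + 2.0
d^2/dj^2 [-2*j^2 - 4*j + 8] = -4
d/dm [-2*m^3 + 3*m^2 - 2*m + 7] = -6*m^2 + 6*m - 2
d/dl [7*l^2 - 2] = 14*l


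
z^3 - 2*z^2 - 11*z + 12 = (z - 4)*(z - 1)*(z + 3)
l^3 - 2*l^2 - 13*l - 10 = (l - 5)*(l + 1)*(l + 2)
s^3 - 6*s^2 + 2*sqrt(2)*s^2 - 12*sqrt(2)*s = s*(s - 6)*(s + 2*sqrt(2))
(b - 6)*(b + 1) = b^2 - 5*b - 6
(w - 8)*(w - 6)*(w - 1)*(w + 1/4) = w^4 - 59*w^3/4 + 233*w^2/4 - 65*w/2 - 12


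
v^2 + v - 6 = (v - 2)*(v + 3)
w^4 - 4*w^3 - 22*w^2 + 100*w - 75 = (w - 5)*(w - 3)*(w - 1)*(w + 5)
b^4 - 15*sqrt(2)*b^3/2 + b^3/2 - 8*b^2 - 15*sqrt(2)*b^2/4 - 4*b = b*(b + 1/2)*(b - 8*sqrt(2))*(b + sqrt(2)/2)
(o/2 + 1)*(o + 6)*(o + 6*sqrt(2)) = o^3/2 + 4*o^2 + 3*sqrt(2)*o^2 + 6*o + 24*sqrt(2)*o + 36*sqrt(2)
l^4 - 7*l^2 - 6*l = l*(l - 3)*(l + 1)*(l + 2)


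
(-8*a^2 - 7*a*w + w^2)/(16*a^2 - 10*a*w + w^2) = (a + w)/(-2*a + w)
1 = 1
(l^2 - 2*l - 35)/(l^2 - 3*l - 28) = (l + 5)/(l + 4)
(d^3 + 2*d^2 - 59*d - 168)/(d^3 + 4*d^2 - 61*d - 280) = (d + 3)/(d + 5)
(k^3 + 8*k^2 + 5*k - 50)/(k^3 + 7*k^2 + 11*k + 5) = (k^2 + 3*k - 10)/(k^2 + 2*k + 1)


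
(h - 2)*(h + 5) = h^2 + 3*h - 10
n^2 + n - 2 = (n - 1)*(n + 2)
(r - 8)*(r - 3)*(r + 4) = r^3 - 7*r^2 - 20*r + 96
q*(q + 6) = q^2 + 6*q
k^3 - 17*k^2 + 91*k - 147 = (k - 7)^2*(k - 3)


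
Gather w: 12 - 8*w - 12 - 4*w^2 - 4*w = -4*w^2 - 12*w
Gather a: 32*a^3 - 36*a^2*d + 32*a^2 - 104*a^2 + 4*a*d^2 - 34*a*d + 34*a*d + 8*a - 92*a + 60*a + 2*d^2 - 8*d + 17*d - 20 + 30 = 32*a^3 + a^2*(-36*d - 72) + a*(4*d^2 - 24) + 2*d^2 + 9*d + 10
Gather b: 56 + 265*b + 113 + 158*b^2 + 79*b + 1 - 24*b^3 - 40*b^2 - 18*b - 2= -24*b^3 + 118*b^2 + 326*b + 168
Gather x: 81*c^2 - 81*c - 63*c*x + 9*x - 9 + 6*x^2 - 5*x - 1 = 81*c^2 - 81*c + 6*x^2 + x*(4 - 63*c) - 10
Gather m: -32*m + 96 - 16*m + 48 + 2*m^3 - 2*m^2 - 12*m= 2*m^3 - 2*m^2 - 60*m + 144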